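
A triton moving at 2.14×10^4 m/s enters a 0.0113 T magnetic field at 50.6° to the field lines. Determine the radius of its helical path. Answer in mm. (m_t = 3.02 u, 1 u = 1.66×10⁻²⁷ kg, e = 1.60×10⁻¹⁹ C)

Only the perpendicular component v⊥ = v sin50.6° = 1.65×10^4 m/s is bent by the field.
r = m v⊥ /(qB) = (5.01×10^-27)(1.65×10^4) / [(1×1.60×10^-19)(0.0113)] = 0.0459 m.

r ≈ 45.9 mm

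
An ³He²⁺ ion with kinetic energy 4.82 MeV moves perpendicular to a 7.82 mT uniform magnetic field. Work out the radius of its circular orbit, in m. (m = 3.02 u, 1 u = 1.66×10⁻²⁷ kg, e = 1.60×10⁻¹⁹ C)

Convert the energy: K = 4.82 MeV = 7.71×10^-13 J.
v = √(2K/m) = √(2·7.71×10^-13/5.01×10^-27) = 1.75×10^7 m/s.
r = mv/(qB) = (5.01×10^-27)(1.75×10^7) / [(2×1.60×10^-19)(7.82×10^-3)] = 35.1 m.

r ≈ 35.1 m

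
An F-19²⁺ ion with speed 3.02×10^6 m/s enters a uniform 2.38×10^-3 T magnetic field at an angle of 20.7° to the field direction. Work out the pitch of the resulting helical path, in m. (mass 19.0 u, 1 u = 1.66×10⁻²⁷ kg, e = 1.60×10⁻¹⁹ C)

pitch ≈ 735 m

The velocity component along B is v∥ = v cos20.7° = 2.83×10^6 m/s.
The cyclotron period T = 2πm/(qB) = 2.60×10^-4 s is set by m, q, B alone.
Pitch = v∥·T = (2.83×10^6)(2.60×10^-4) = 735 m.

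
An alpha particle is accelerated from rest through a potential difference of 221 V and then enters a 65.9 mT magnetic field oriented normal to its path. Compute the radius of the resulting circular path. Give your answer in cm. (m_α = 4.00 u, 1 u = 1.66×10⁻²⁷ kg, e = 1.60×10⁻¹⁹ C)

The kinetic energy gained is K = qV = (2×1.60×10^-19)(221) = 7.07×10^-17 J.
v = √(2K/m) = 1.46×10^5 m/s.
r = mv/(qB) = (6.64×10^-27)(1.46×10^5) / [(2×1.60×10^-19)(0.0659)] = 0.0460 m.

r ≈ 4.60 cm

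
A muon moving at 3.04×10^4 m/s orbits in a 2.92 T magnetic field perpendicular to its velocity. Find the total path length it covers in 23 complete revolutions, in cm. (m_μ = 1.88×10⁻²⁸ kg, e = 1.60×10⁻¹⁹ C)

r = mv/(qB) = 1.22×10^-5 m, so one revolution covers 2πr = 7.69×10^-5 m.
In 23 revolutions: L = 23·2πr = 1.77×10^-3 m.

L ≈ 0.177 cm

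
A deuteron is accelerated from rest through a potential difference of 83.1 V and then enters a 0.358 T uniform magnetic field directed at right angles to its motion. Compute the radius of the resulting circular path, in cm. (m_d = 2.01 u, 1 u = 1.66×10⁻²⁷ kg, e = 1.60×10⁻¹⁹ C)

The kinetic energy gained is K = qV = (1×1.60×10^-19)(83.1) = 1.33×10^-17 J.
v = √(2K/m) = 8.93×10^4 m/s.
r = mv/(qB) = (3.34×10^-27)(8.93×10^4) / [(1×1.60×10^-19)(0.358)] = 5.20×10^-3 m.

r ≈ 0.520 cm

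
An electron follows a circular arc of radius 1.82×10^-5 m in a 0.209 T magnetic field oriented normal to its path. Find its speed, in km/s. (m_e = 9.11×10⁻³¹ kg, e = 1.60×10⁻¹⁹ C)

v ≈ 668 km/s

From qvB = mv²/r, v = qBr/m.
v = (1×1.60×10^-19)(0.209)(1.82×10^-5) / (9.11×10^-31) = 6.68×10^5 m/s.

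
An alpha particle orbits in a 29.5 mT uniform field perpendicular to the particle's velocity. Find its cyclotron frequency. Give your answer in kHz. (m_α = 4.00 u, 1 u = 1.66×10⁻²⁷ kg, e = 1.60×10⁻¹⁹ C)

f = qB/(2πm) = (2×1.60×10^-19)(0.0295) / [2π(6.64×10^-27)] = 2.26×10^5 Hz.

f ≈ 226 kHz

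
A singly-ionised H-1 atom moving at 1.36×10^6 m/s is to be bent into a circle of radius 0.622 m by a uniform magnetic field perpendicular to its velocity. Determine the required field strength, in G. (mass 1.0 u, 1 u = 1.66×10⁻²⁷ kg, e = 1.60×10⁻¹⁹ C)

qvB = mv²/r gives B = mv/(qr).
B = (1.66×10^-27)(1.36×10^6) / [(1×1.60×10^-19)(0.622)] = 0.0227 T.

B ≈ 227 G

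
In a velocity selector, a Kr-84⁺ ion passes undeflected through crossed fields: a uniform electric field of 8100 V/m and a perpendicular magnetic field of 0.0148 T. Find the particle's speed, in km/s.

v ≈ 547 km/s

For zero net force, qE = qvB, so v = E/B.
v = (8100) / (0.0148) = 5.47×10^5 m/s.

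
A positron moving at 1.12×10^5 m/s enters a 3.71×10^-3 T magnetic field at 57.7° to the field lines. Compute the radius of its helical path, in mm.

Only the perpendicular component v⊥ = v sin57.7° = 9.47×10^4 m/s is bent by the field.
r = m v⊥ /(qB) = (9.11×10^-31)(9.47×10^4) / [(1×1.60×10^-19)(3.71×10^-3)] = 1.45×10^-4 m.

r ≈ 0.145 mm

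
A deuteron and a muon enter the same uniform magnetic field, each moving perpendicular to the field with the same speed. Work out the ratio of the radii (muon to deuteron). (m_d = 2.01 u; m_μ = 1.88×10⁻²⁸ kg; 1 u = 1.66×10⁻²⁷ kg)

ratio ≈ 0.0563

r = mv/(qB) ⇒ at equal v, r ∝ m/q.
r_{muon}/r_{deuteron} = 0.0563.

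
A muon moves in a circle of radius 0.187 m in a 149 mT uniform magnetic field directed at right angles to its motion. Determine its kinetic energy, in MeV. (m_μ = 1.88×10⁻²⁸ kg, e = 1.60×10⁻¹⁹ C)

K ≈ 0.330 MeV

v = qBr/m = (1×1.60×10^-19)(0.149)(0.187) / (1.88×10^-28) = 2.37×10^7 m/s.
K = ½mv² = 0.5·(1.88×10^-28)·(2.37×10^7)² = 5.29×10^-14 J = 0.330 MeV.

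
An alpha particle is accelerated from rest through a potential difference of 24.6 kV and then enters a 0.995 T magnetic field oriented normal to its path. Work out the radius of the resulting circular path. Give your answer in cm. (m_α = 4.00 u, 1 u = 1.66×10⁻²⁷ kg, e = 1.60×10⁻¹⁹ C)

r ≈ 3.21 cm

The kinetic energy gained is K = qV = (2×1.60×10^-19)(2.46×10^4) = 7.87×10^-15 J.
v = √(2K/m) = 1.54×10^6 m/s.
r = mv/(qB) = (6.64×10^-27)(1.54×10^6) / [(2×1.60×10^-19)(0.995)] = 0.0321 m.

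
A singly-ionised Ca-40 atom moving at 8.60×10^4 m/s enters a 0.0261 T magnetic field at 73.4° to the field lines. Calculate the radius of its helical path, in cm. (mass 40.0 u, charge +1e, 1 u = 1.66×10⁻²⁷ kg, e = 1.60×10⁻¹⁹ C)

Only the perpendicular component v⊥ = v sin73.4° = 8.24×10^4 m/s is bent by the field.
r = m v⊥ /(qB) = (6.64×10^-26)(8.24×10^4) / [(1×1.60×10^-19)(0.0261)] = 1.31 m.

r ≈ 131 cm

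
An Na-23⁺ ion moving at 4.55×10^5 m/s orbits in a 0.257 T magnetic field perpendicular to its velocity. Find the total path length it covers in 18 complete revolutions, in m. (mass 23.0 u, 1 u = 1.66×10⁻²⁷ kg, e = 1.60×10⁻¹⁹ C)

r = mv/(qB) = 0.422 m, so one revolution covers 2πr = 2.65 m.
In 18 revolutions: L = 18·2πr = 47.8 m.

L ≈ 47.8 m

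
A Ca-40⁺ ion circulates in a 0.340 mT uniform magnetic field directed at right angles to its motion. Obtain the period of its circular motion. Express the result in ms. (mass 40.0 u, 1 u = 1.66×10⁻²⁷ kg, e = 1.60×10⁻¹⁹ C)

The cyclotron period is independent of speed: T = 2πm/(qB).
T = 2π(6.64×10^-26) / [(1×1.60×10^-19)(3.40×10^-4)] = 7.67×10^-3 s.

T ≈ 7.67 ms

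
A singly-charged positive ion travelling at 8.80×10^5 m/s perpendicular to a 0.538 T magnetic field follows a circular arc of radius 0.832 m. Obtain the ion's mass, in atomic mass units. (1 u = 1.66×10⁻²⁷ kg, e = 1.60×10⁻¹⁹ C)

qvB = mv²/r ⇒ m = qBr/v.
m = (1×1.60×10^-19)(0.538)(0.832) / (8.80×10^5) = 8.14×10^-26 kg = 49.0 u.

m ≈ 49.0 u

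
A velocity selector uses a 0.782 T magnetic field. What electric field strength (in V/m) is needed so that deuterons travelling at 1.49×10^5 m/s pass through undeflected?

E ≈ 1.17×10^5 V/m

qE = qvB ⇒ E = vB = (1.49×10^5)(0.782) = 1.17×10^5 V/m.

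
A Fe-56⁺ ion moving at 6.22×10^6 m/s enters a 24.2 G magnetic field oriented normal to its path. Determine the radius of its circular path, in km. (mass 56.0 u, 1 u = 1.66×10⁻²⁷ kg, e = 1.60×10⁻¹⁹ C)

The magnetic force provides the centripetal force: qvB = mv²/r, so r = mv/(qB).
r = (9.30×10^-26 kg)(6.22×10^6 m/s) / [(1×1.60×10^-19 C)(2.42×10^-3 T)] = 1490 m.

r ≈ 1.49 km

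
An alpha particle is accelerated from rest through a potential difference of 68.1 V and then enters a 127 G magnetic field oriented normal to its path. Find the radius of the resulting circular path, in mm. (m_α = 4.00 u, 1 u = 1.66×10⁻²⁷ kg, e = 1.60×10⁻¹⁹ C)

r ≈ 132 mm

The kinetic energy gained is K = qV = (2×1.60×10^-19)(68.1) = 2.18×10^-17 J.
v = √(2K/m) = 8.10×10^4 m/s.
r = mv/(qB) = (6.64×10^-27)(8.10×10^4) / [(2×1.60×10^-19)(0.0127)] = 0.132 m.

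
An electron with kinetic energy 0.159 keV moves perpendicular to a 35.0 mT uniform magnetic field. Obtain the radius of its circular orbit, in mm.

Convert the energy: K = 0.159 keV = 2.54×10^-17 J.
v = √(2K/m) = √(2·2.54×10^-17/9.11×10^-31) = 7.47×10^6 m/s.
r = mv/(qB) = (9.11×10^-31)(7.47×10^6) / [(1×1.60×10^-19)(0.0350)] = 1.22×10^-3 m.

r ≈ 1.22 mm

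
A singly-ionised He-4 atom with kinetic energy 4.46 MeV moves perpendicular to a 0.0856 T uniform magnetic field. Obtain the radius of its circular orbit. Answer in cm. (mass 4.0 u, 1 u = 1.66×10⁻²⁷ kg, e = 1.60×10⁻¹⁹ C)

Convert the energy: K = 4.46 MeV = 7.14×10^-13 J.
v = √(2K/m) = √(2·7.14×10^-13/6.64×10^-27) = 1.47×10^7 m/s.
r = mv/(qB) = (6.64×10^-27)(1.47×10^7) / [(1×1.60×10^-19)(0.0856)] = 7.11 m.

r ≈ 711 cm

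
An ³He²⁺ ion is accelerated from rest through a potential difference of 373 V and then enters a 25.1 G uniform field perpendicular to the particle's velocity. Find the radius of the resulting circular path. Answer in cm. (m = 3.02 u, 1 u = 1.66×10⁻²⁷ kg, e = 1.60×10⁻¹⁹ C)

The kinetic energy gained is K = qV = (2×1.60×10^-19)(373) = 1.19×10^-16 J.
v = √(2K/m) = 2.18×10^5 m/s.
r = mv/(qB) = (5.01×10^-27)(2.18×10^5) / [(2×1.60×10^-19)(2.51×10^-3)] = 1.36 m.

r ≈ 136 cm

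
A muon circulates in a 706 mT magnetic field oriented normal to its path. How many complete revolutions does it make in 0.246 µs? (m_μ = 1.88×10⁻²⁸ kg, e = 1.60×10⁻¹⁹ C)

N = 23

T = 2πm/(qB) = 2π(1.88×10^-28) / [(1×1.60×10^-19)(0.706)] = 1.0457×10^-8 s.
N = t/T = 2.46×10^-7 / 1.0457×10^-8 ≈ 23.52, so 23 complete revolutions.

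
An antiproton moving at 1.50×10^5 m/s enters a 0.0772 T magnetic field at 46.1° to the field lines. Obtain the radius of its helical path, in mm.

Only the perpendicular component v⊥ = v sin46.1° = 1.08×10^5 m/s is bent by the field.
r = m v⊥ /(qB) = (1.67×10^-27)(1.08×10^5) / [(1×1.60×10^-19)(0.0772)] = 0.0146 m.

r ≈ 14.6 mm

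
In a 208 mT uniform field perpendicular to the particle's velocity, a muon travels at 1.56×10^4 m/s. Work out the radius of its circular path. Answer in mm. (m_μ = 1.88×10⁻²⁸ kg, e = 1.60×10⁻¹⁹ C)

The magnetic force provides the centripetal force: qvB = mv²/r, so r = mv/(qB).
r = (1.88×10^-28 kg)(1.56×10^4 m/s) / [(1×1.60×10^-19 C)(0.208 T)] = 8.81×10^-5 m.

r ≈ 0.0881 mm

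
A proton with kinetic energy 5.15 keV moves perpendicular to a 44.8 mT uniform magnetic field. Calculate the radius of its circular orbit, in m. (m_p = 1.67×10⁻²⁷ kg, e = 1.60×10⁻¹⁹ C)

r ≈ 0.231 m

Convert the energy: K = 5.15 keV = 8.24×10^-16 J.
v = √(2K/m) = √(2·8.24×10^-16/1.67×10^-27) = 9.93×10^5 m/s.
r = mv/(qB) = (1.67×10^-27)(9.93×10^5) / [(1×1.60×10^-19)(0.0448)] = 0.231 m.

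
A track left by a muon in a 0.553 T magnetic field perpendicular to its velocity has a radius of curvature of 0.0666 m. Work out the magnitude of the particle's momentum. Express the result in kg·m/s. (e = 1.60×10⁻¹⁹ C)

p ≈ 5.89×10^-21 kg·m/s

Since qvB = mv²/r, the momentum p = mv = qBr.
p = (1×1.60×10^-19)(0.553)(0.0666) = 5.89×10^-21 kg·m/s.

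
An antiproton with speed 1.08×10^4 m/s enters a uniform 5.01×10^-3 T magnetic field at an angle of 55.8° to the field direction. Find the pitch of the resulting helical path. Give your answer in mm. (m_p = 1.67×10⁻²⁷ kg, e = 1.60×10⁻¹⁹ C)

The velocity component along B is v∥ = v cos55.8° = 6070 m/s.
The cyclotron period T = 2πm/(qB) = 1.31×10^-5 s is set by m, q, B alone.
Pitch = v∥·T = (6070)(1.31×10^-5) = 0.0795 m.

pitch ≈ 79.5 mm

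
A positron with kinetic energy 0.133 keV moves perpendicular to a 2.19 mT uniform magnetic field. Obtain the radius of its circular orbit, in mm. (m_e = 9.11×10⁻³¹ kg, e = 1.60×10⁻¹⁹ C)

Convert the energy: K = 0.133 keV = 2.13×10^-17 J.
v = √(2K/m) = √(2·2.13×10^-17/9.11×10^-31) = 6.84×10^6 m/s.
r = mv/(qB) = (9.11×10^-31)(6.84×10^6) / [(1×1.60×10^-19)(2.19×10^-3)] = 0.0178 m.

r ≈ 17.8 mm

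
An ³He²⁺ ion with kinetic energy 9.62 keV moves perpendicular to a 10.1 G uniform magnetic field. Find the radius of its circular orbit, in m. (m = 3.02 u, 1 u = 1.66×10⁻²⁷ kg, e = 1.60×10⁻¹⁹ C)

r ≈ 12.2 m

Convert the energy: K = 9.62 keV = 1.54×10^-15 J.
v = √(2K/m) = √(2·1.54×10^-15/5.01×10^-27) = 7.84×10^5 m/s.
r = mv/(qB) = (5.01×10^-27)(7.84×10^5) / [(2×1.60×10^-19)(1.01×10^-3)] = 12.2 m.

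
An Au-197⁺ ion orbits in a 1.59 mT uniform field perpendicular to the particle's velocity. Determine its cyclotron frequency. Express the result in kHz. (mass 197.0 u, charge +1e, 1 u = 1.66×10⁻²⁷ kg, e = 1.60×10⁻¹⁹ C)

f = qB/(2πm) = (1×1.60×10^-19)(1.59×10^-3) / [2π(3.27×10^-25)] = 124 Hz.

f ≈ 0.124 kHz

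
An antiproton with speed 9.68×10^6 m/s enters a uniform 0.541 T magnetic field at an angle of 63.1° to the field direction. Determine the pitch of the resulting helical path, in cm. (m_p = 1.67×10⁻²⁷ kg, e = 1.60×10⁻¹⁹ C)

pitch ≈ 53.1 cm

The velocity component along B is v∥ = v cos63.1° = 4.38×10^6 m/s.
The cyclotron period T = 2πm/(qB) = 1.21×10^-7 s is set by m, q, B alone.
Pitch = v∥·T = (4.38×10^6)(1.21×10^-7) = 0.531 m.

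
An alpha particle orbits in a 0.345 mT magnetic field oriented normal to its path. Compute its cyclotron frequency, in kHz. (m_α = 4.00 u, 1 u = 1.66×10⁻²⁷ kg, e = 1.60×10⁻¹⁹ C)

f ≈ 2.65 kHz

f = qB/(2πm) = (2×1.60×10^-19)(3.45×10^-4) / [2π(6.64×10^-27)] = 2650 Hz.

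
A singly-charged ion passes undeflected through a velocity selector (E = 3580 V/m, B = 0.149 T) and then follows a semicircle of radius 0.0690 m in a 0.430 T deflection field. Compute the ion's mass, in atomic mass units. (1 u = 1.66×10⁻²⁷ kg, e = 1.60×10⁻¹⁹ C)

v = E/B₁ = 2.40×10^4 m/s.
From r = mv/(qB₂), m = qB₂r/v = (1×1.60×10^-19)(0.430)(0.0690) / (2.40×10^4) = 1.98×10^-25 kg.
In atomic mass units: m = 1.98×10^-25 / 1.66×10^-27 = 119 u.

m ≈ 119 u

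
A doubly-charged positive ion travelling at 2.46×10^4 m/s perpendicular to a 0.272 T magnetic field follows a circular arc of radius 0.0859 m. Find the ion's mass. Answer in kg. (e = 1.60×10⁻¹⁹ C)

qvB = mv²/r ⇒ m = qBr/v.
m = (2×1.60×10^-19)(0.272)(0.0859) / (2.46×10^4) = 3.04×10^-25 kg.

m ≈ 3.04×10^-25 kg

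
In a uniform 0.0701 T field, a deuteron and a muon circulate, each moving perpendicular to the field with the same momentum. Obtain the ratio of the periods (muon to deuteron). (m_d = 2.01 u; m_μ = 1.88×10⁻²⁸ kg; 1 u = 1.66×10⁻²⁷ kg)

T = 2πm/(qB) is independent of speed, so T₂/T₁ = (m₂/q₂)/(m₁/q₁).
T_{muon}/T_{deuteron} = (1.88×10^-28/1e) / (3.34×10^-27/1e) = 0.0563.

ratio ≈ 0.0563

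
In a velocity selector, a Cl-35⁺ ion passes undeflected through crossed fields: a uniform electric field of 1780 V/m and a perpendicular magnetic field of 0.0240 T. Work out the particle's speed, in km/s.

v ≈ 74.2 km/s

For zero net force, qE = qvB, so v = E/B.
v = (1780) / (0.0240) = 7.42×10^4 m/s.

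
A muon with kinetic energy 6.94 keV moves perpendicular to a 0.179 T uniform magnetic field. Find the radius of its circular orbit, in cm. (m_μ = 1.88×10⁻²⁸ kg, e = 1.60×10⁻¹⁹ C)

r ≈ 2.26 cm

Convert the energy: K = 6.94 keV = 1.11×10^-15 J.
v = √(2K/m) = √(2·1.11×10^-15/1.88×10^-28) = 3.44×10^6 m/s.
r = mv/(qB) = (1.88×10^-28)(3.44×10^6) / [(1×1.60×10^-19)(0.179)] = 0.0226 m.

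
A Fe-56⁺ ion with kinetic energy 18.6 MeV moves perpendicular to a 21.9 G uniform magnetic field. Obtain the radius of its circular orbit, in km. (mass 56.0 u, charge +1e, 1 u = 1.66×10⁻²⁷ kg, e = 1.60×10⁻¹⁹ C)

Convert the energy: K = 18.6 MeV = 2.98×10^-12 J.
v = √(2K/m) = √(2·2.98×10^-12/9.30×10^-26) = 8.00×10^6 m/s.
r = mv/(qB) = (9.30×10^-26)(8.00×10^6) / [(1×1.60×10^-19)(2.19×10^-3)] = 2120 m.

r ≈ 2.12 km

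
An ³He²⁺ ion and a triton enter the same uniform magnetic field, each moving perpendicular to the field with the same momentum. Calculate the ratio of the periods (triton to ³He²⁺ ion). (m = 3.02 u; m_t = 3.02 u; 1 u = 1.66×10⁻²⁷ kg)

ratio ≈ 2.00

T = 2πm/(qB) is independent of speed, so T₂/T₁ = (m₂/q₂)/(m₁/q₁).
T_{triton}/T_{³He²⁺ ion} = (5.01×10^-27/1e) / (5.01×10^-27/2e) = 2.00.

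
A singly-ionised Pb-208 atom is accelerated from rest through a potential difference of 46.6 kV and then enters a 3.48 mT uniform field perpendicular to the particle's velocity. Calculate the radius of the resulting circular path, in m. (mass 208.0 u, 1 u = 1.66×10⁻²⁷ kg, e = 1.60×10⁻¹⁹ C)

The kinetic energy gained is K = qV = (1×1.60×10^-19)(4.66×10^4) = 7.46×10^-15 J.
v = √(2K/m) = 2.08×10^5 m/s.
r = mv/(qB) = (3.45×10^-25)(2.08×10^5) / [(1×1.60×10^-19)(3.48×10^-3)] = 129 m.

r ≈ 129 m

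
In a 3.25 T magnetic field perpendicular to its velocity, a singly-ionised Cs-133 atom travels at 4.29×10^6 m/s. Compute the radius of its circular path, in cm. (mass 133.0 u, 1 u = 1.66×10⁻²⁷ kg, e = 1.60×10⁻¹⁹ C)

The magnetic force provides the centripetal force: qvB = mv²/r, so r = mv/(qB).
r = (2.21×10^-25 kg)(4.29×10^6 m/s) / [(1×1.60×10^-19 C)(3.25 T)] = 1.82 m.

r ≈ 182 cm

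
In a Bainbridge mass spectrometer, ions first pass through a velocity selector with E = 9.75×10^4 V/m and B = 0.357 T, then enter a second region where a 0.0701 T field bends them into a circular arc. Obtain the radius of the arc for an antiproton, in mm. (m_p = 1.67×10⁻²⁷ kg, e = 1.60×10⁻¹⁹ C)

The selector passes v = E/B = 9.75×10^4/0.357 = 2.73×10^5 m/s.
In the deflection region, r = mv/(qB₂) = (1.67×10^-27)(2.73×10^5) / [(1×1.60×10^-19)(0.0701)] = 0.0407 m.

r ≈ 40.7 mm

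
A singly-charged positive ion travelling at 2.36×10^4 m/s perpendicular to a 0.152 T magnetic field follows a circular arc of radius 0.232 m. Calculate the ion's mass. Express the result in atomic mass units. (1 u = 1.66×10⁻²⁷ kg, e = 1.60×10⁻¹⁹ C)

qvB = mv²/r ⇒ m = qBr/v.
m = (1×1.60×10^-19)(0.152)(0.232) / (2.36×10^4) = 2.39×10^-25 kg = 144 u.

m ≈ 144 u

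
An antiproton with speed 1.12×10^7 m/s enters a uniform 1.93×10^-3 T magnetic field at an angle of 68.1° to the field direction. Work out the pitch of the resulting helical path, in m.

The velocity component along B is v∥ = v cos68.1° = 4.18×10^6 m/s.
The cyclotron period T = 2πm/(qB) = 3.40×10^-5 s is set by m, q, B alone.
Pitch = v∥·T = (4.18×10^6)(3.40×10^-5) = 142 m.

pitch ≈ 142 m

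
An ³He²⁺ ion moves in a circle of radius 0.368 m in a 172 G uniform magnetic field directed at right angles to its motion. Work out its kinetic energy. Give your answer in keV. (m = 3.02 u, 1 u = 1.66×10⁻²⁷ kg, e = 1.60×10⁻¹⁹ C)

v = qBr/m = (2×1.60×10^-19)(0.0172)(0.368) / (5.01×10^-27) = 4.04×10^5 m/s.
K = ½mv² = 0.5·(5.01×10^-27)·(4.04×10^5)² = 4.09×10^-16 J = 2.56 keV.

K ≈ 2.56 keV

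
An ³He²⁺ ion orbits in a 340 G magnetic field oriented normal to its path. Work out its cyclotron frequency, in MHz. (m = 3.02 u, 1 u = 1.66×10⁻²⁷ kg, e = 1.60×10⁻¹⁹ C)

f = qB/(2πm) = (2×1.60×10^-19)(0.0340) / [2π(5.01×10^-27)] = 3.45×10^5 Hz.

f ≈ 0.345 MHz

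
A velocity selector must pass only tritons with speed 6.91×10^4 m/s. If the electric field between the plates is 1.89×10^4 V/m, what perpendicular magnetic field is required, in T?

B ≈ 0.274 T

qE = qvB ⇒ B = E/v = (1.89×10^4) / (6.91×10^4) = 0.274 T.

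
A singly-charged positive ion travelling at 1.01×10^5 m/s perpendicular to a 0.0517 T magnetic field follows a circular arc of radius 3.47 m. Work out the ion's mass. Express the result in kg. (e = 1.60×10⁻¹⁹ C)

qvB = mv²/r ⇒ m = qBr/v.
m = (1×1.60×10^-19)(0.0517)(3.47) / (1.01×10^5) = 2.84×10^-25 kg.

m ≈ 2.84×10^-25 kg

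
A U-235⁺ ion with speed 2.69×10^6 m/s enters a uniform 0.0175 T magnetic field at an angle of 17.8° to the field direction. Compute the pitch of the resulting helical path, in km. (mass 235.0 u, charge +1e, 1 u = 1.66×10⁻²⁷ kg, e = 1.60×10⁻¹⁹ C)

pitch ≈ 2.24 km

The velocity component along B is v∥ = v cos17.8° = 2.56×10^6 m/s.
The cyclotron period T = 2πm/(qB) = 8.75×10^-4 s is set by m, q, B alone.
Pitch = v∥·T = (2.56×10^6)(8.75×10^-4) = 2240 m.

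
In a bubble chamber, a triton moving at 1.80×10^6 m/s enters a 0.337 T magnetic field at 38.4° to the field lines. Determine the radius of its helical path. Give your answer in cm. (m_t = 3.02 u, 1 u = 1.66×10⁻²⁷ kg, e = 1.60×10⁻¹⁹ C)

Only the perpendicular component v⊥ = v sin38.4° = 1.12×10^6 m/s is bent by the field.
r = m v⊥ /(qB) = (5.01×10^-27)(1.12×10^6) / [(1×1.60×10^-19)(0.337)] = 0.104 m.

r ≈ 10.4 cm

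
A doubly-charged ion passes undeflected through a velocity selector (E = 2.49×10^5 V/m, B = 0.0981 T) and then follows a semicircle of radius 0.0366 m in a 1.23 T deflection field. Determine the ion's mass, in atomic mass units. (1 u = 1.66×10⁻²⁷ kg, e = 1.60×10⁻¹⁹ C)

v = E/B₁ = 2.54×10^6 m/s.
From r = mv/(qB₂), m = qB₂r/v = (2×1.60×10^-19)(1.23)(0.0366) / (2.54×10^6) = 5.68×10^-27 kg.
In atomic mass units: m = 5.68×10^-27 / 1.66×10^-27 = 3.42 u.

m ≈ 3.42 u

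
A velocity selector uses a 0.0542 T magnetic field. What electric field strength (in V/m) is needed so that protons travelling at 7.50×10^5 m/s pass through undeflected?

qE = qvB ⇒ E = vB = (7.50×10^5)(0.0542) = 4.07×10^4 V/m.

E ≈ 4.07×10^4 V/m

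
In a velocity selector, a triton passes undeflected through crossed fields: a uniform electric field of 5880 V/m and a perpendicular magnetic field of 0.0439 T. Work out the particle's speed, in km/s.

v ≈ 134 km/s

For zero net force, qE = qvB, so v = E/B.
v = (5880) / (0.0439) = 1.34×10^5 m/s.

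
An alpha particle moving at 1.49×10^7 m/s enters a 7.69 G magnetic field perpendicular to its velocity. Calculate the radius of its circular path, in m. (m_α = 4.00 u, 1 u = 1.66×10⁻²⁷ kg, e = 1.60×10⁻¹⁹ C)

The magnetic force provides the centripetal force: qvB = mv²/r, so r = mv/(qB).
r = (6.64×10^-27 kg)(1.49×10^7 m/s) / [(2×1.60×10^-19 C)(7.69×10^-4 T)] = 402 m.

r ≈ 402 m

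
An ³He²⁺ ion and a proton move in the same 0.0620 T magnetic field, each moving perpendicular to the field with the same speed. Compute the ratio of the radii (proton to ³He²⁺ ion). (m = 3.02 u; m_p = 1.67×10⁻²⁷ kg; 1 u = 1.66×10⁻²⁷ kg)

r = mv/(qB) ⇒ at equal v, r ∝ m/q.
r_{proton}/r_{³He²⁺ ion} = 0.666.

ratio ≈ 0.666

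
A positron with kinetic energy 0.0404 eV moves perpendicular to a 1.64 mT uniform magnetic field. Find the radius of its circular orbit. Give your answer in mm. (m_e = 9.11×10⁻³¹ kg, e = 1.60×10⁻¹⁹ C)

Convert the energy: K = 0.0404 eV = 6.46×10^-21 J.
v = √(2K/m) = √(2·6.46×10^-21/9.11×10^-31) = 1.19×10^5 m/s.
r = mv/(qB) = (9.11×10^-31)(1.19×10^5) / [(1×1.60×10^-19)(1.64×10^-3)] = 4.14×10^-4 m.

r ≈ 0.414 mm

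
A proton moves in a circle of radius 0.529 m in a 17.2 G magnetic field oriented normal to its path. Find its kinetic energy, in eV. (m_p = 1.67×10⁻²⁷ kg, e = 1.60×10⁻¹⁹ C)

v = qBr/m = (1×1.60×10^-19)(1.72×10^-3)(0.529) / (1.67×10^-27) = 8.72×10^4 m/s.
K = ½mv² = 0.5·(1.67×10^-27)·(8.72×10^4)² = 6.35×10^-18 J = 39.7 eV.

K ≈ 39.7 eV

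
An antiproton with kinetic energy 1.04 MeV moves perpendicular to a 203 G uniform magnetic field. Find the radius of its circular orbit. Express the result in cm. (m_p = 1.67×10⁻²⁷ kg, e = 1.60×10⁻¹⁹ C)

Convert the energy: K = 1.04 MeV = 1.66×10^-13 J.
v = √(2K/m) = √(2·1.66×10^-13/1.67×10^-27) = 1.41×10^7 m/s.
r = mv/(qB) = (1.67×10^-27)(1.41×10^7) / [(1×1.60×10^-19)(0.0203)] = 7.26 m.

r ≈ 726 cm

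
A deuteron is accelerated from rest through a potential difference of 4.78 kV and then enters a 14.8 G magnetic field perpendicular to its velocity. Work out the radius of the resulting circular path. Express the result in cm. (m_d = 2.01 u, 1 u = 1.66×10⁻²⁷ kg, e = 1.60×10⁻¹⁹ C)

The kinetic energy gained is K = qV = (1×1.60×10^-19)(4780) = 7.65×10^-16 J.
v = √(2K/m) = 6.77×10^5 m/s.
r = mv/(qB) = (3.34×10^-27)(6.77×10^5) / [(1×1.60×10^-19)(1.48×10^-3)] = 9.54 m.

r ≈ 954 cm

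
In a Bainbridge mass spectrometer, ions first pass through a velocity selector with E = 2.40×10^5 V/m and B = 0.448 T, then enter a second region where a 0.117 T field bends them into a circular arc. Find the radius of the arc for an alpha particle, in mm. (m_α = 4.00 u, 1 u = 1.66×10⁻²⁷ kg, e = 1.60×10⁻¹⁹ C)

The selector passes v = E/B = 2.40×10^5/0.448 = 5.36×10^5 m/s.
In the deflection region, r = mv/(qB₂) = (6.64×10^-27)(5.36×10^5) / [(2×1.60×10^-19)(0.117)] = 0.0950 m.

r ≈ 95.0 mm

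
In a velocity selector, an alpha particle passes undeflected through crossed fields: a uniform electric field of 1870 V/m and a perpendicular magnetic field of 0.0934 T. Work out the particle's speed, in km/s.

v ≈ 20.0 km/s

For zero net force, qE = qvB, so v = E/B.
v = (1870) / (0.0934) = 2.00×10^4 m/s.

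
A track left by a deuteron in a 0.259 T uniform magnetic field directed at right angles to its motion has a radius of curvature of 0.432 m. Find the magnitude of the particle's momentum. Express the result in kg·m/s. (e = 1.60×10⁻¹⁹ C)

p ≈ 1.79×10^-20 kg·m/s

Since qvB = mv²/r, the momentum p = mv = qBr.
p = (1×1.60×10^-19)(0.259)(0.432) = 1.79×10^-20 kg·m/s.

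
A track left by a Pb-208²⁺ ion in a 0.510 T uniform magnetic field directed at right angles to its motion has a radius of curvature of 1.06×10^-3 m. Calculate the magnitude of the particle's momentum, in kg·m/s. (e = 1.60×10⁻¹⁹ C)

Since qvB = mv²/r, the momentum p = mv = qBr.
p = (2×1.60×10^-19)(0.510)(1.06×10^-3) = 1.73×10^-22 kg·m/s.

p ≈ 1.73×10^-22 kg·m/s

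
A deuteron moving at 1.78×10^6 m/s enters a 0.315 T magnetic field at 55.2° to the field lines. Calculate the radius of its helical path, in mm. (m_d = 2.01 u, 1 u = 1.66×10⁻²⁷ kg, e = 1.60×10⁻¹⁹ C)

r ≈ 96.8 mm

Only the perpendicular component v⊥ = v sin55.2° = 1.46×10^6 m/s is bent by the field.
r = m v⊥ /(qB) = (3.34×10^-27)(1.46×10^6) / [(1×1.60×10^-19)(0.315)] = 0.0968 m.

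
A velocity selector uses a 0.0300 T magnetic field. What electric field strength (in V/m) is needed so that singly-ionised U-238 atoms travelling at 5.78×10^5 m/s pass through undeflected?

qE = qvB ⇒ E = vB = (5.78×10^5)(0.0300) = 1.73×10^4 V/m.

E ≈ 1.73×10^4 V/m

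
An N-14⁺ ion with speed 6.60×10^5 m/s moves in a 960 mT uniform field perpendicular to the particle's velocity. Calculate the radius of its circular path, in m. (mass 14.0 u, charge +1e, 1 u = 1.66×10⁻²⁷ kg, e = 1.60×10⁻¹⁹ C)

r ≈ 0.0999 m

The magnetic force provides the centripetal force: qvB = mv²/r, so r = mv/(qB).
r = (2.32×10^-26 kg)(6.60×10^5 m/s) / [(1×1.60×10^-19 C)(0.960 T)] = 0.0999 m.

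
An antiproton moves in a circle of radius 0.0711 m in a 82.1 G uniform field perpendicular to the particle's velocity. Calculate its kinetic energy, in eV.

v = qBr/m = (1×1.60×10^-19)(8.21×10^-3)(0.0711) / (1.67×10^-27) = 5.59×10^4 m/s.
K = ½mv² = 0.5·(1.67×10^-27)·(5.59×10^4)² = 2.61×10^-18 J = 16.3 eV.

K ≈ 16.3 eV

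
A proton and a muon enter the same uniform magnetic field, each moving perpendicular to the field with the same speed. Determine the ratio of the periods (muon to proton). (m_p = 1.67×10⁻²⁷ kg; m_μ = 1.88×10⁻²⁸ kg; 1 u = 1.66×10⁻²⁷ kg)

T = 2πm/(qB) is independent of speed, so T₂/T₁ = (m₂/q₂)/(m₁/q₁).
T_{muon}/T_{proton} = (1.88×10^-28/1e) / (1.67×10^-27/1e) = 0.113.

ratio ≈ 0.113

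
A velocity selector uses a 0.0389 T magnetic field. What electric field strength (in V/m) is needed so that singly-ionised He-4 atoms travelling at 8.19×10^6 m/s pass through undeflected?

E ≈ 3.19×10^5 V/m

qE = qvB ⇒ E = vB = (8.19×10^6)(0.0389) = 3.19×10^5 V/m.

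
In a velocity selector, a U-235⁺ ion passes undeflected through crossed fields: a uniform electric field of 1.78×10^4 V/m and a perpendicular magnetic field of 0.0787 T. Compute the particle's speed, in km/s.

For zero net force, qE = qvB, so v = E/B.
v = (1.78×10^4) / (0.0787) = 2.26×10^5 m/s.

v ≈ 226 km/s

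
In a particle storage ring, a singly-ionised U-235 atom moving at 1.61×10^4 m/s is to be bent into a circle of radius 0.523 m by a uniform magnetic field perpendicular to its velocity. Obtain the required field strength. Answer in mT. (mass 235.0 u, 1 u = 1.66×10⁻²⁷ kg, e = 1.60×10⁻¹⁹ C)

B ≈ 75.1 mT

qvB = mv²/r gives B = mv/(qr).
B = (3.90×10^-25)(1.61×10^4) / [(1×1.60×10^-19)(0.523)] = 0.0751 T.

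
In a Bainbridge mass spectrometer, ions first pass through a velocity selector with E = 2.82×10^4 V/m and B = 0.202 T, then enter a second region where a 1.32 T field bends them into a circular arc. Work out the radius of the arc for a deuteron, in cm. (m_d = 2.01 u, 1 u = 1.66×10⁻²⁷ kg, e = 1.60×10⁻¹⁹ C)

The selector passes v = E/B = 2.82×10^4/0.202 = 1.40×10^5 m/s.
In the deflection region, r = mv/(qB₂) = (3.34×10^-27)(1.40×10^5) / [(1×1.60×10^-19)(1.32)] = 2.21×10^-3 m.

r ≈ 0.221 cm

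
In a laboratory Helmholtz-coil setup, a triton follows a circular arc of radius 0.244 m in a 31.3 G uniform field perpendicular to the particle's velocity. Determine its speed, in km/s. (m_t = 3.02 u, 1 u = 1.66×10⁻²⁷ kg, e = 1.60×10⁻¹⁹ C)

From qvB = mv²/r, v = qBr/m.
v = (1×1.60×10^-19)(3.13×10^-3)(0.244) / (5.01×10^-27) = 2.44×10^4 m/s.

v ≈ 24.4 km/s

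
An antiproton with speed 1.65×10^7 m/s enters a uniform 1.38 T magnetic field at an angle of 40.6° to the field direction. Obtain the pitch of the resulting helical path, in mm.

pitch ≈ 595 mm

The velocity component along B is v∥ = v cos40.6° = 1.25×10^7 m/s.
The cyclotron period T = 2πm/(qB) = 4.75×10^-8 s is set by m, q, B alone.
Pitch = v∥·T = (1.25×10^7)(4.75×10^-8) = 0.595 m.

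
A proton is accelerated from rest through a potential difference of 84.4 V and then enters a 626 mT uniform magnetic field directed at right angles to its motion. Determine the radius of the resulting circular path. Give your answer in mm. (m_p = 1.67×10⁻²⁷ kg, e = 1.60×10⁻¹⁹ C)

r ≈ 2.12 mm

The kinetic energy gained is K = qV = (1×1.60×10^-19)(84.4) = 1.35×10^-17 J.
v = √(2K/m) = 1.27×10^5 m/s.
r = mv/(qB) = (1.67×10^-27)(1.27×10^5) / [(1×1.60×10^-19)(0.626)] = 2.12×10^-3 m.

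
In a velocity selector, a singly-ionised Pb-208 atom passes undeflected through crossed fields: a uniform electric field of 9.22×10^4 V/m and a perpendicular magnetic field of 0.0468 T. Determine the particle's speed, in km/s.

v ≈ 1970 km/s

For zero net force, qE = qvB, so v = E/B.
v = (9.22×10^4) / (0.0468) = 1.97×10^6 m/s.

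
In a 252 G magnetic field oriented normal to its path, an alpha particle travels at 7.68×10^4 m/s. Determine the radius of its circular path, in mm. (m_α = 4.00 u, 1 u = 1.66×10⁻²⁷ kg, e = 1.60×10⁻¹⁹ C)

r ≈ 63.2 mm

The magnetic force provides the centripetal force: qvB = mv²/r, so r = mv/(qB).
r = (6.64×10^-27 kg)(7.68×10^4 m/s) / [(2×1.60×10^-19 C)(0.0252 T)] = 0.0632 m.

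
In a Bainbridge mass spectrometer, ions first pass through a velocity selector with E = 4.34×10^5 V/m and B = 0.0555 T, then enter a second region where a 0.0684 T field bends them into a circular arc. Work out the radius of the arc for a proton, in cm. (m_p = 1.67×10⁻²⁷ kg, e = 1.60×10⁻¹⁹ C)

The selector passes v = E/B = 4.34×10^5/0.0555 = 7.82×10^6 m/s.
In the deflection region, r = mv/(qB₂) = (1.67×10^-27)(7.82×10^6) / [(1×1.60×10^-19)(0.0684)] = 1.19 m.

r ≈ 119 cm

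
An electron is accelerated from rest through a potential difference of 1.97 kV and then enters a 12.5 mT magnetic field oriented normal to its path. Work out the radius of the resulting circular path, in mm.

The kinetic energy gained is K = qV = (1×1.60×10^-19)(1970) = 3.15×10^-16 J.
v = √(2K/m) = 2.63×10^7 m/s.
r = mv/(qB) = (9.11×10^-31)(2.63×10^7) / [(1×1.60×10^-19)(0.0125)] = 0.0120 m.

r ≈ 12.0 mm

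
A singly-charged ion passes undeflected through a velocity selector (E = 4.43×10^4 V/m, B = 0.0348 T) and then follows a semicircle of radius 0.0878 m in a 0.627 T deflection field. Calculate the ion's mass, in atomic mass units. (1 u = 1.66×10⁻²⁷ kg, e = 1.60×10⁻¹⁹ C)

v = E/B₁ = 1.27×10^6 m/s.
From r = mv/(qB₂), m = qB₂r/v = (1×1.60×10^-19)(0.627)(0.0878) / (1.27×10^6) = 6.92×10^-27 kg.
In atomic mass units: m = 6.92×10^-27 / 1.66×10^-27 = 4.17 u.

m ≈ 4.17 u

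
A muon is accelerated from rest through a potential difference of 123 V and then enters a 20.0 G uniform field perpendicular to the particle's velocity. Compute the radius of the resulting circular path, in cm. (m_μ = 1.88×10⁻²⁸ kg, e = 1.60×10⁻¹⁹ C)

r ≈ 26.9 cm

The kinetic energy gained is K = qV = (1×1.60×10^-19)(123) = 1.97×10^-17 J.
v = √(2K/m) = 4.58×10^5 m/s.
r = mv/(qB) = (1.88×10^-28)(4.58×10^5) / [(1×1.60×10^-19)(2.00×10^-3)] = 0.269 m.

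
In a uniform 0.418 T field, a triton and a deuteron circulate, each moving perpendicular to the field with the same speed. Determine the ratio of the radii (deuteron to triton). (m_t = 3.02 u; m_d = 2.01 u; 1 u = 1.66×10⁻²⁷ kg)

ratio ≈ 0.666

r = mv/(qB) ⇒ at equal v, r ∝ m/q.
r_{deuteron}/r_{triton} = 0.666.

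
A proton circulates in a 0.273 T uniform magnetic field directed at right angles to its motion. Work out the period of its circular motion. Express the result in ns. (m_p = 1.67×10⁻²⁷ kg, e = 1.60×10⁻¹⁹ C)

T ≈ 240 ns

The cyclotron period is independent of speed: T = 2πm/(qB).
T = 2π(1.67×10^-27) / [(1×1.60×10^-19)(0.273)] = 2.40×10^-7 s.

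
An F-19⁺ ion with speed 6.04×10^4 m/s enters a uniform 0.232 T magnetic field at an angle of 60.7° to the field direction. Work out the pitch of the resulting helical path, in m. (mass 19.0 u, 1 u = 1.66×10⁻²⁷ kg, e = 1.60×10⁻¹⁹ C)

pitch ≈ 0.158 m

The velocity component along B is v∥ = v cos60.7° = 2.96×10^4 m/s.
The cyclotron period T = 2πm/(qB) = 5.34×10^-6 s is set by m, q, B alone.
Pitch = v∥·T = (2.96×10^4)(5.34×10^-6) = 0.158 m.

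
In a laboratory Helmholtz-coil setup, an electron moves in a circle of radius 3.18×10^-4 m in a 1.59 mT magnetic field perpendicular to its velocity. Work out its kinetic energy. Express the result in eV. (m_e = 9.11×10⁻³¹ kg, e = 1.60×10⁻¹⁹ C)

K ≈ 0.0225 eV

v = qBr/m = (1×1.60×10^-19)(1.59×10^-3)(3.18×10^-4) / (9.11×10^-31) = 8.88×10^4 m/s.
K = ½mv² = 0.5·(9.11×10^-31)·(8.88×10^4)² = 3.59×10^-21 J = 0.0225 eV.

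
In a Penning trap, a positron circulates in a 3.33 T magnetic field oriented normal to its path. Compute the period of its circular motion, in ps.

The cyclotron period is independent of speed: T = 2πm/(qB).
T = 2π(9.11×10^-31) / [(1×1.60×10^-19)(3.33)] = 1.07×10^-11 s.

T ≈ 10.7 ps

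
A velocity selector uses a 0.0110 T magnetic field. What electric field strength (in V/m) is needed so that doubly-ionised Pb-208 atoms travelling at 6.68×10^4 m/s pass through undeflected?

qE = qvB ⇒ E = vB = (6.68×10^4)(0.0110) = 735 V/m.

E ≈ 735 V/m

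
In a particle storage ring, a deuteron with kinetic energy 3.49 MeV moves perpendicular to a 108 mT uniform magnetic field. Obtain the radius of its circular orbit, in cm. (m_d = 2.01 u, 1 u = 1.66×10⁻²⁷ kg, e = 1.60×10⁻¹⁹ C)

r ≈ 353 cm

Convert the energy: K = 3.49 MeV = 5.58×10^-13 J.
v = √(2K/m) = √(2·5.58×10^-13/3.34×10^-27) = 1.83×10^7 m/s.
r = mv/(qB) = (3.34×10^-27)(1.83×10^7) / [(1×1.60×10^-19)(0.108)] = 3.53 m.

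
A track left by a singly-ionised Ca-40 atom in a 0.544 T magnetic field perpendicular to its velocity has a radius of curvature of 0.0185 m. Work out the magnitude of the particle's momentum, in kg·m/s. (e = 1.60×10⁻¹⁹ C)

Since qvB = mv²/r, the momentum p = mv = qBr.
p = (1×1.60×10^-19)(0.544)(0.0185) = 1.61×10^-21 kg·m/s.

p ≈ 1.61×10^-21 kg·m/s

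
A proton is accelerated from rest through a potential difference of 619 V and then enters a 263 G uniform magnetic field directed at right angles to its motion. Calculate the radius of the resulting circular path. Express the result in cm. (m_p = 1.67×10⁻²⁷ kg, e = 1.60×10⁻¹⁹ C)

r ≈ 13.7 cm

The kinetic energy gained is K = qV = (1×1.60×10^-19)(619) = 9.90×10^-17 J.
v = √(2K/m) = 3.44×10^5 m/s.
r = mv/(qB) = (1.67×10^-27)(3.44×10^5) / [(1×1.60×10^-19)(0.0263)] = 0.137 m.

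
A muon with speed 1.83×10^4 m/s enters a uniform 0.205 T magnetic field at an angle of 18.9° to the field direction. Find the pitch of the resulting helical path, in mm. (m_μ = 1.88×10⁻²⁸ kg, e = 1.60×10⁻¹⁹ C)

The velocity component along B is v∥ = v cos18.9° = 1.73×10^4 m/s.
The cyclotron period T = 2πm/(qB) = 3.60×10^-8 s is set by m, q, B alone.
Pitch = v∥·T = (1.73×10^4)(3.60×10^-8) = 6.24×10^-4 m.

pitch ≈ 0.624 mm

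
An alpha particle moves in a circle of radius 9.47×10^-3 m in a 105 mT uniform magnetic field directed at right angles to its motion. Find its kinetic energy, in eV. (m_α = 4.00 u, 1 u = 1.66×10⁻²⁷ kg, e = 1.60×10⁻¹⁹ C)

v = qBr/m = (2×1.60×10^-19)(0.105)(9.47×10^-3) / (6.64×10^-27) = 4.79×10^4 m/s.
K = ½mv² = 0.5·(6.64×10^-27)·(4.79×10^4)² = 7.62×10^-18 J = 47.6 eV.

K ≈ 47.6 eV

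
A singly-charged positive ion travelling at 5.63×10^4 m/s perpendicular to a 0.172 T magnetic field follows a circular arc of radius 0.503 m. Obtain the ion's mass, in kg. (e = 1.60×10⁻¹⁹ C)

qvB = mv²/r ⇒ m = qBr/v.
m = (1×1.60×10^-19)(0.172)(0.503) / (5.63×10^4) = 2.46×10^-25 kg.

m ≈ 2.46×10^-25 kg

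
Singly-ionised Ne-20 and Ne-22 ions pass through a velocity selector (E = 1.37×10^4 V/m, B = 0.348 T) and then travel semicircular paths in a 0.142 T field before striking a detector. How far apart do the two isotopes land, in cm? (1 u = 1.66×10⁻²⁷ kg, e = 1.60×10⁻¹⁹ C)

Δd ≈ 1.15 cm

Both emerge at v = E/B₁ = 3.94×10^4 m/s.
r = mv/(qB₂), so r₁ = 0.05753 m and r₂ = 0.06328 m, giving Δr = 5.75×10^-3 m.
After a semicircle each ion lands a diameter 2r from the entry slit, so the separation is 2Δr = 0.0115 m.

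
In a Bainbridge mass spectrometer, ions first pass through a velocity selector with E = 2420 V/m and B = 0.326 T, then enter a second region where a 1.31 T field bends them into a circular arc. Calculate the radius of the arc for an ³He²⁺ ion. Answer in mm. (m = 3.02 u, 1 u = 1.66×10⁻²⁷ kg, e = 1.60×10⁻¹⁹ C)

The selector passes v = E/B = 2420/0.326 = 7420 m/s.
In the deflection region, r = mv/(qB₂) = (5.01×10^-27)(7420) / [(2×1.60×10^-19)(1.31)] = 8.88×10^-5 m.

r ≈ 0.0888 mm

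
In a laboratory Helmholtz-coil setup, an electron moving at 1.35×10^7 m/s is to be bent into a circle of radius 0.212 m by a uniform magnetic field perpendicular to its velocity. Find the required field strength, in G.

B ≈ 3.63 G

qvB = mv²/r gives B = mv/(qr).
B = (9.11×10^-31)(1.35×10^7) / [(1×1.60×10^-19)(0.212)] = 3.63×10^-4 T.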